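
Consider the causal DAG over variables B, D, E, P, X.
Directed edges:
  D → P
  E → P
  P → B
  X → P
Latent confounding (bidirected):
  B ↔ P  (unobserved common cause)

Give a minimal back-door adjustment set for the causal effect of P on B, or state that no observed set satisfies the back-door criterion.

P→B: no observed back-door set.

desc(P)\{P}={B}; candidates ⊆ {D,E,X}.
P↔B: latent back-door arc(s) into P.
size 0: {}; under {} P still reaches {B,D,E,X} ∋ B.
size 1: {D}, {E}, {X}; under {D} P still reaches {B,E,X} ∋ B.
size 2: {D,E}, {D,X}, {E,X}; under {D,E} P still reaches {B,X} ∋ B.
P↔B cannot be blocked by any observed set — no back-door set.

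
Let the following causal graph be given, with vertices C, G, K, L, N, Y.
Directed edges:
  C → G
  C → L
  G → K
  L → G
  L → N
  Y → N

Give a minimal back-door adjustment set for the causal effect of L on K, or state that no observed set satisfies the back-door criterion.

desc(L)\{L}={G,K,N}; candidates ⊆ {C,Y}.
size 0: {}; under {} L still reaches {C,G,K} ∋ K.
{C}: L⊥K given {C} in G with L→· removed — back-door holds.

L→K: minimal back-door set {C}.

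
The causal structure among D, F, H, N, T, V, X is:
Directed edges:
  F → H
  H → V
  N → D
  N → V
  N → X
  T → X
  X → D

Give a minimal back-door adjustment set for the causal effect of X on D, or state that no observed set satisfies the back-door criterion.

desc(X)\{X}={D}; candidates ⊆ {F,H,N,T,V}.
size 0: {}; under {} X still reaches {D,N,T,V} ∋ D.
{N}: X⊥D given {N} in G with X→· removed — back-door holds.

X→D: minimal back-door set {N}.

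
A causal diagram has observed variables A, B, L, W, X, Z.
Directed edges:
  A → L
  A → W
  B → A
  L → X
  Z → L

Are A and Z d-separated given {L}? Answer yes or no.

No — A and Z are d-connected given {L}.

Bayes-Ball from A | {L} reaches {B,W,Z}.
Z ∈ reach(A|{L}) ⇒ A ⊥̸ Z | {L}.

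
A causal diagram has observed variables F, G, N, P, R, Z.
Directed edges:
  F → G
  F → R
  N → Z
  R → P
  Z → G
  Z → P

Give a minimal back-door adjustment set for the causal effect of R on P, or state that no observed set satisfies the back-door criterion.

R→P: minimal back-door set ∅.

desc(R)\{R}={P}; candidates ⊆ {F,G,N,Z}.
∅: R⊥P given ∅ in G with R→· removed — back-door holds.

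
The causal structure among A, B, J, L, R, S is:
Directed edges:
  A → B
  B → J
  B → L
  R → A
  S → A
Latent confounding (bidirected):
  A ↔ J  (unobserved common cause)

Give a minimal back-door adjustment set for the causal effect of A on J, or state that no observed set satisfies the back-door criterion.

desc(A)\{A}={B,J,L}; candidates ⊆ {R,S}.
A↔J: latent back-door arc(s) into A.
size 0: {}; under {} A still reaches {J,R,S} ∋ J.
size 1: {R}, {S}; under {R} A still reaches {J,S} ∋ J.
size 2: {R,S}; under {R,S} A still reaches {J} ∋ J.
A↔J cannot be blocked by any observed set — no back-door set.

A→J: no observed back-door set.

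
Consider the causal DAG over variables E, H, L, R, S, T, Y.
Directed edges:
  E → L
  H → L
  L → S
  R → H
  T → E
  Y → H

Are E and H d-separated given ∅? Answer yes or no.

Bayes-Ball from E | ∅ reaches {L,S,T}.
H ∉ reach(E|∅) ⇒ E ⊥ H | ∅.

Yes — E ⊥ H | ∅.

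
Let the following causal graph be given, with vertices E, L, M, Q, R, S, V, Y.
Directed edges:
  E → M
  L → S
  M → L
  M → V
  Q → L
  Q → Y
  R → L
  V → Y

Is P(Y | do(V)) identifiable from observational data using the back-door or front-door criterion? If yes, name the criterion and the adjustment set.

desc(V)\{V}={Y}; candidates ⊆ {E,L,M,Q,R,S}.
∅: V⊥Y given ∅ in G with V→· removed — back-door holds.
P(Y|do(V)) = P(Y|V) — no adjustment needed.

P(Y|do(V)): backdoor, adjust for ∅.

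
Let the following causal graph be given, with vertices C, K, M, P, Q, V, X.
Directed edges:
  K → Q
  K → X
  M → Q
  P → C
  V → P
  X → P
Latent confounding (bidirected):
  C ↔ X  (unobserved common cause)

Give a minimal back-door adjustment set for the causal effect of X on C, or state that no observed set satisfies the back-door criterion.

X→C: no observed back-door set.

desc(X)\{X}={C,P}; candidates ⊆ {K,M,Q,V}.
X↔C: latent back-door arc(s) into X.
size 0: {}; under {} X still reaches {C,K,Q} ∋ C.
size 1: {K}, {M}, {Q} …(+1); under {K} X still reaches {C} ∋ C.
size 2: {K,M}, {K,Q}, {K,V} …(+3); under {K,M} X still reaches {C} ∋ C.
X↔C cannot be blocked by any observed set — no back-door set.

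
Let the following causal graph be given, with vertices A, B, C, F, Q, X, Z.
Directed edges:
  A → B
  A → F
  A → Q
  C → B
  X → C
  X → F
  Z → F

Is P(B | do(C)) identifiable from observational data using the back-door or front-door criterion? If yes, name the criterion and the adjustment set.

P(B|do(C)): backdoor, adjust for ∅.

desc(C)\{C}={B}; candidates ⊆ {A,F,Q,X,Z}.
∅: C⊥B given ∅ in G with C→· removed — back-door holds.
P(B|do(C)) = P(B|C) — no adjustment needed.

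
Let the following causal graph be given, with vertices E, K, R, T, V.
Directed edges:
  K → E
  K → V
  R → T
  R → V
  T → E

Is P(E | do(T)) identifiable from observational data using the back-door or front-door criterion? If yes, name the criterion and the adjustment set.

desc(T)\{T}={E}; candidates ⊆ {K,R,V}.
∅: T⊥E given ∅ in G with T→· removed — back-door holds.
P(E|do(T)) = P(E|T) — no adjustment needed.

P(E|do(T)): backdoor, adjust for ∅.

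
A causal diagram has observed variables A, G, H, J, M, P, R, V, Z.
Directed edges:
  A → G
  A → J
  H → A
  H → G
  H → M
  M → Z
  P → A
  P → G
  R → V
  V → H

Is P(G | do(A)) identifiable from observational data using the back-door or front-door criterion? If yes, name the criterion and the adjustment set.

P(G|do(A)): backdoor, adjust for {H, P}.

desc(A)\{A}={G,J}; candidates ⊆ {H,M,P,R,V,Z}.
size 0: {}; under {} A still reaches {G,H,M,P,R,V,Z} ∋ G.
size 1: {H}, {M}, {P} …(+3); under {H} A still reaches {G,P} ∋ G.
{H,P}: A⊥G given {H,P} in G with A→· removed — back-door holds.
P(G|do(A)) = Σ_{H,P} P(G|A,H,P)·P(H,P).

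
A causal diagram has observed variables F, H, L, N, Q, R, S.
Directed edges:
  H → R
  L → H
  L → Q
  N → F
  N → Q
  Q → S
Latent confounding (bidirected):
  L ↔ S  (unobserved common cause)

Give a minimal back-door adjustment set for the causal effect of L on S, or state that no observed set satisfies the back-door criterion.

L→S: no observed back-door set.

desc(L)\{L}={H,Q,R,S}; candidates ⊆ {F,N}.
L↔S: latent back-door arc(s) into L.
size 0: {}; under {} L still reaches {S} ∋ S.
size 1: {F}, {N}; under {F} L still reaches {S} ∋ S.
size 2: {F,N}; under {F,N} L still reaches {S} ∋ S.
L↔S cannot be blocked by any observed set — no back-door set.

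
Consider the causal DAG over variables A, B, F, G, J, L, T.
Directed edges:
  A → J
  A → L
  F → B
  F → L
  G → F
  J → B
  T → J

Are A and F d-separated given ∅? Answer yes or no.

Yes — A ⊥ F | ∅.

Bayes-Ball from A | ∅ reaches {B,J,L}.
F ∉ reach(A|∅) ⇒ A ⊥ F | ∅.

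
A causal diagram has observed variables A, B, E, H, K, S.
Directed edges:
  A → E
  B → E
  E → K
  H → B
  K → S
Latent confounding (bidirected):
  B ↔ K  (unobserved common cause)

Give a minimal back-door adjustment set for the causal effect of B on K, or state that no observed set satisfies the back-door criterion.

B→K: no observed back-door set.

desc(B)\{B}={E,K,S}; candidates ⊆ {A,H}.
B↔K: latent back-door arc(s) into B.
size 0: {}; under {} B still reaches {H,K,S} ∋ K.
size 1: {A}, {H}; under {A} B still reaches {H,K,S} ∋ K.
size 2: {A,H}; under {A,H} B still reaches {K,S} ∋ K.
B↔K cannot be blocked by any observed set — no back-door set.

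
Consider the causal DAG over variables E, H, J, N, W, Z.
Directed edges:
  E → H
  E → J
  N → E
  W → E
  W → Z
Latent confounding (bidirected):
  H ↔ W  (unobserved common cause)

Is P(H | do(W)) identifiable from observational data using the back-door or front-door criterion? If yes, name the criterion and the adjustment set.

desc(W)\{W}={E,H,J,Z}; candidates ⊆ {N}.
W↔H: latent back-door arc(s) into W.
size 0: {}; under {} W still reaches {H} ∋ H.
size 1: {N}; under {N} W still reaches {H} ∋ H.
W↔H cannot be blocked by any observed set — no back-door set.
{E}: (i) intercepts every directed W→H path; (ii) no back-door W→{E}; (iii) {W} blocks every back-door {E}→H. Front-door holds.
P(H|do(W)) = Σ_{E} P(E|W) Σ_{W'} P(H|E,W')P(W').

P(H|do(W)): frontdoor, adjust for {E}.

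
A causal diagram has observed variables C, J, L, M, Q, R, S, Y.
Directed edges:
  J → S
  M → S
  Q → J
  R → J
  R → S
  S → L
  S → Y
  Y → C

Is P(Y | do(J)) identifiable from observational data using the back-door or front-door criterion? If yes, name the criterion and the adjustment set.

desc(J)\{J}={C,L,S,Y}; candidates ⊆ {M,Q,R}.
size 0: {}; under {} J still reaches {C,L,Q,R,S,Y} ∋ Y.
{R}: J⊥Y given {R} in G with J→· removed — back-door holds.
P(Y|do(J)) = Σ_{R} P(Y|J,R)·P(R).

P(Y|do(J)): backdoor, adjust for {R}.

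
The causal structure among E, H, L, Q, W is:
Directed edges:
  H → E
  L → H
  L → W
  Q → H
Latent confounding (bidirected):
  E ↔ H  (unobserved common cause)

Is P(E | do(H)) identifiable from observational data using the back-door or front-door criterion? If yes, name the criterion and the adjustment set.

desc(H)\{H}={E}; candidates ⊆ {L,Q,W}.
H↔E: latent back-door arc(s) into H.
size 0: {}; under {} H still reaches {E,L,Q,W} ∋ E.
size 1: {L}, {Q}, {W}; under {L} H still reaches {E,Q} ∋ E.
size 2: {L,Q}, {L,W}, {Q,W}; under {L,Q} H still reaches {E} ∋ E.
H↔E cannot be blocked by any observed set — no back-door set.
No mediator lies on a directed H→…→E path.
Neither criterion identifies P(E|do(H)) in this graph.

P(E|do(H)): not identifiable (no BD/FD set).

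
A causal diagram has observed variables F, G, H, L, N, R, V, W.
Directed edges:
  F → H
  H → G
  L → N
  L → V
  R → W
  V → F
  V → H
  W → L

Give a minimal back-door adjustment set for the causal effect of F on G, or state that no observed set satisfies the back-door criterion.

desc(F)\{F}={G,H}; candidates ⊆ {L,N,R,V,W}.
size 0: {}; under {} F still reaches {G,H,L,N,R,V,W} ∋ G.
{V}: F⊥G given {V} in G with F→· removed — back-door holds.

F→G: minimal back-door set {V}.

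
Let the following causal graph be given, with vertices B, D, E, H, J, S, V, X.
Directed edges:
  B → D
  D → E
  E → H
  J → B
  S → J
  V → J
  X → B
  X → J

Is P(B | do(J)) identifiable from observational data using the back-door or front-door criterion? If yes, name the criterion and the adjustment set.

P(B|do(J)): backdoor, adjust for {X}.

desc(J)\{J}={B,D,E,H}; candidates ⊆ {S,V,X}.
size 0: {}; under {} J still reaches {B,D,E,H,S,V,X} ∋ B.
{X}: J⊥B given {X} in G with J→· removed — back-door holds.
P(B|do(J)) = Σ_{X} P(B|J,X)·P(X).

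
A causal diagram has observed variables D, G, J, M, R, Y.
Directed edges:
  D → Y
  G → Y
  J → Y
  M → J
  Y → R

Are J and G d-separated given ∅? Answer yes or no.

Bayes-Ball from J | ∅ reaches {M,R,Y}.
G ∉ reach(J|∅) ⇒ J ⊥ G | ∅.

Yes — J ⊥ G | ∅.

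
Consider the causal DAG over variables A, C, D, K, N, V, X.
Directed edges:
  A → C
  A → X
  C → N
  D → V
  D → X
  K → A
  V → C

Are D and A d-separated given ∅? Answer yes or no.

Yes — D ⊥ A | ∅.

Bayes-Ball from D | ∅ reaches {C,N,V,X}.
A ∉ reach(D|∅) ⇒ D ⊥ A | ∅.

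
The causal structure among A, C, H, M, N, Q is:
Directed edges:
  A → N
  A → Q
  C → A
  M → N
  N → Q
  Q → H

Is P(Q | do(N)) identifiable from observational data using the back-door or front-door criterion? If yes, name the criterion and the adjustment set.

P(Q|do(N)): backdoor, adjust for {A}.

desc(N)\{N}={H,Q}; candidates ⊆ {A,C,M}.
size 0: {}; under {} N still reaches {A,C,H,M,Q} ∋ Q.
{A}: N⊥Q given {A} in G with N→· removed — back-door holds.
P(Q|do(N)) = Σ_{A} P(Q|N,A)·P(A).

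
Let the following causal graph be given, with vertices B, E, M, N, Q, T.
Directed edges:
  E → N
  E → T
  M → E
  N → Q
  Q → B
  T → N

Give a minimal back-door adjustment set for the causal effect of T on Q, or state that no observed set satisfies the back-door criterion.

desc(T)\{T}={B,N,Q}; candidates ⊆ {E,M}.
size 0: {}; under {} T still reaches {B,E,M,N,Q} ∋ Q.
{E}: T⊥Q given {E} in G with T→· removed — back-door holds.

T→Q: minimal back-door set {E}.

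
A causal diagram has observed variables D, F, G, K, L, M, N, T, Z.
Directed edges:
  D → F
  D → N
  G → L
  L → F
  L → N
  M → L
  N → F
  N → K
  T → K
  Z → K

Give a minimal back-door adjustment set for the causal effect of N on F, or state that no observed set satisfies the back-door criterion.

desc(N)\{N}={F,K}; candidates ⊆ {D,G,L,M,T,Z}.
size 0: {}; under {} N still reaches {D,F,G,L,M} ∋ F.
size 1: {D}, {G}, {L} …(+3); under {D} N still reaches {F,G,L,M} ∋ F.
{D,L}: N⊥F given {D,L} in G with N→· removed — back-door holds.

N→F: minimal back-door set {D, L}.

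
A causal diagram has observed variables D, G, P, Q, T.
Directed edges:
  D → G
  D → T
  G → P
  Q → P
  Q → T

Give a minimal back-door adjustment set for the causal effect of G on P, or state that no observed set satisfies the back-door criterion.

desc(G)\{G}={P}; candidates ⊆ {D,Q,T}.
∅: G⊥P given ∅ in G with G→· removed — back-door holds.

G→P: minimal back-door set ∅.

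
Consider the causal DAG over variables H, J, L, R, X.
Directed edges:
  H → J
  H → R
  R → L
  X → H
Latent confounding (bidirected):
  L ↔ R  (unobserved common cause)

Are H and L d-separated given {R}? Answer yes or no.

Bayes-Ball from H | {R} reaches {J,L,X}.
L ∈ reach(H|{R}) ⇒ H ⊥̸ L | {R}.

No — H and L are d-connected given {R}.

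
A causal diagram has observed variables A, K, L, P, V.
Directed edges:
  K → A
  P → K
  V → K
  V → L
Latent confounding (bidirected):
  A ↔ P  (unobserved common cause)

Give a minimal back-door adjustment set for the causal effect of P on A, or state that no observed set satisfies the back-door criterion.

desc(P)\{P}={A,K}; candidates ⊆ {L,V}.
P↔A: latent back-door arc(s) into P.
size 0: {}; under {} P still reaches {A} ∋ A.
size 1: {L}, {V}; under {L} P still reaches {A} ∋ A.
size 2: {L,V}; under {L,V} P still reaches {A} ∋ A.
P↔A cannot be blocked by any observed set — no back-door set.

P→A: no observed back-door set.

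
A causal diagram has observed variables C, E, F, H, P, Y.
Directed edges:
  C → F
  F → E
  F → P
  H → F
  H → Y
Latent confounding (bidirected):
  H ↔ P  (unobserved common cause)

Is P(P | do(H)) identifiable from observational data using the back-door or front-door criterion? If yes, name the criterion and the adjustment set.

P(P|do(H)): frontdoor, adjust for {F}.

desc(H)\{H}={E,F,P,Y}; candidates ⊆ {C}.
H↔P: latent back-door arc(s) into H.
size 0: {}; under {} H still reaches {P} ∋ P.
size 1: {C}; under {C} H still reaches {P} ∋ P.
H↔P cannot be blocked by any observed set — no back-door set.
{F}: (i) intercepts every directed H→P path; (ii) no back-door H→{F}; (iii) {H} blocks every back-door {F}→P. Front-door holds.
P(P|do(H)) = Σ_{F} P(F|H) Σ_{H'} P(P|F,H')P(H').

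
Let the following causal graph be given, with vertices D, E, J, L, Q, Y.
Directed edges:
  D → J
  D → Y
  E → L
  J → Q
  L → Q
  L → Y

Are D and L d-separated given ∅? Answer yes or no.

Yes — D ⊥ L | ∅.

Bayes-Ball from D | ∅ reaches {J,Q,Y}.
L ∉ reach(D|∅) ⇒ D ⊥ L | ∅.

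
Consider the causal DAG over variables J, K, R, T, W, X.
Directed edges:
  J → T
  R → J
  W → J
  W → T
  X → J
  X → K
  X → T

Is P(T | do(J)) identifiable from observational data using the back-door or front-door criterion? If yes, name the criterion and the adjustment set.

desc(J)\{J}={T}; candidates ⊆ {K,R,W,X}.
size 0: {}; under {} J still reaches {K,R,T,W,X} ∋ T.
size 1: {K}, {R}, {W} …(+1); under {K} J still reaches {R,T,W,X} ∋ T.
{W,X}: J⊥T given {W,X} in G with J→· removed — back-door holds.
P(T|do(J)) = Σ_{W,X} P(T|J,W,X)·P(W,X).

P(T|do(J)): backdoor, adjust for {W, X}.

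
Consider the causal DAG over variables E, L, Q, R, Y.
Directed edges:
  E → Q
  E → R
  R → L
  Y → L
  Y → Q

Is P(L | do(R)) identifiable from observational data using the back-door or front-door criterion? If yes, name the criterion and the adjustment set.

P(L|do(R)): backdoor, adjust for ∅.

desc(R)\{R}={L}; candidates ⊆ {E,Q,Y}.
∅: R⊥L given ∅ in G with R→· removed — back-door holds.
P(L|do(R)) = P(L|R) — no adjustment needed.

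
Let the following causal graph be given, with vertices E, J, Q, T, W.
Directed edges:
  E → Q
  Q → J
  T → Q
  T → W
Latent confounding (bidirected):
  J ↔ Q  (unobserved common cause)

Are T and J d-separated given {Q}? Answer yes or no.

Bayes-Ball from T | {Q} reaches {E,J,W}.
J ∈ reach(T|{Q}) ⇒ T ⊥̸ J | {Q}.

No — T and J are d-connected given {Q}.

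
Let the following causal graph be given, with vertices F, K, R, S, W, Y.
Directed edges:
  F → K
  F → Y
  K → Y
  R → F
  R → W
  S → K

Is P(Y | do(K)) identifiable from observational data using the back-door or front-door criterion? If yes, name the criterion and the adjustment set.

P(Y|do(K)): backdoor, adjust for {F}.

desc(K)\{K}={Y}; candidates ⊆ {F,R,S,W}.
size 0: {}; under {} K still reaches {F,R,S,W,Y} ∋ Y.
{F}: K⊥Y given {F} in G with K→· removed — back-door holds.
P(Y|do(K)) = Σ_{F} P(Y|K,F)·P(F).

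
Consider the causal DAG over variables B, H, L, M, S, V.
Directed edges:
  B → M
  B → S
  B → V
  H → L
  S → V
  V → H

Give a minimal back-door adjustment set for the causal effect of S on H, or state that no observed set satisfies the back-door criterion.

S→H: minimal back-door set {B}.

desc(S)\{S}={H,L,V}; candidates ⊆ {B,M}.
size 0: {}; under {} S still reaches {B,H,L,M,V} ∋ H.
{B}: S⊥H given {B} in G with S→· removed — back-door holds.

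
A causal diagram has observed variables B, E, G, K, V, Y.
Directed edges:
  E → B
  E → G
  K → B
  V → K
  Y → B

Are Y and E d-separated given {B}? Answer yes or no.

No — Y and E are d-connected given {B}.

Bayes-Ball from Y | {B} reaches {E,G,K,V}.
E ∈ reach(Y|{B}) ⇒ Y ⊥̸ E | {B}.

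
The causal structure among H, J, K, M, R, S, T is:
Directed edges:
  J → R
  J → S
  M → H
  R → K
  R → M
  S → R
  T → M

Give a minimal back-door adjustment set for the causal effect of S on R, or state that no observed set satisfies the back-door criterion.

desc(S)\{S}={H,K,M,R}; candidates ⊆ {J,T}.
size 0: {}; under {} S still reaches {H,J,K,M,R} ∋ R.
{J}: S⊥R given {J} in G with S→· removed — back-door holds.

S→R: minimal back-door set {J}.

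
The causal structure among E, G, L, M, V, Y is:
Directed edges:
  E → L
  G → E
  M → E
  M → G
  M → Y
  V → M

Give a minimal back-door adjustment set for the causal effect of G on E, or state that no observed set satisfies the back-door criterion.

G→E: minimal back-door set {M}.

desc(G)\{G}={E,L}; candidates ⊆ {M,V,Y}.
size 0: {}; under {} G still reaches {E,L,M,V,Y} ∋ E.
{M}: G⊥E given {M} in G with G→· removed — back-door holds.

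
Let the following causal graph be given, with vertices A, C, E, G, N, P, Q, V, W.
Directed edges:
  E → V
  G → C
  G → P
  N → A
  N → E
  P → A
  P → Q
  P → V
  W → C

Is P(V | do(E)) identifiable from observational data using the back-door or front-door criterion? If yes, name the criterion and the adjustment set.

P(V|do(E)): backdoor, adjust for ∅.

desc(E)\{E}={V}; candidates ⊆ {A,C,G,N,P,Q,W}.
∅: E⊥V given ∅ in G with E→· removed — back-door holds.
P(V|do(E)) = P(V|E) — no adjustment needed.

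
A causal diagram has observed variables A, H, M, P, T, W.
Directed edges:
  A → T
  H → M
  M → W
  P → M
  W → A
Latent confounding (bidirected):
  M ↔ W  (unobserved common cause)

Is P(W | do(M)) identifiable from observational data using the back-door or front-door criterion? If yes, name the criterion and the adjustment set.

desc(M)\{M}={A,T,W}; candidates ⊆ {H,P}.
M↔W: latent back-door arc(s) into M.
size 0: {}; under {} M still reaches {A,H,P,T,W} ∋ W.
size 1: {H}, {P}; under {H} M still reaches {A,P,T,W} ∋ W.
size 2: {H,P}; under {H,P} M still reaches {A,T,W} ∋ W.
M↔W cannot be blocked by any observed set — no back-door set.
No mediator lies on a directed M→…→W path.
Neither criterion identifies P(W|do(M)) in this graph.

P(W|do(M)): not identifiable (no BD/FD set).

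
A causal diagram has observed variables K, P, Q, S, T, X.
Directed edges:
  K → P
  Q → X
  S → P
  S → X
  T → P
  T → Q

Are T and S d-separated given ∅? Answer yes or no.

Bayes-Ball from T | ∅ reaches {P,Q,X}.
S ∉ reach(T|∅) ⇒ T ⊥ S | ∅.

Yes — T ⊥ S | ∅.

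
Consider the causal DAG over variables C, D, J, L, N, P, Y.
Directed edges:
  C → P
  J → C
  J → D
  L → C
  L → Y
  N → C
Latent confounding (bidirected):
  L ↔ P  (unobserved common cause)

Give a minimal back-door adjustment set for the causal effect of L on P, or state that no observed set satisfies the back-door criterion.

desc(L)\{L}={C,P,Y}; candidates ⊆ {D,J,N}.
L↔P: latent back-door arc(s) into L.
size 0: {}; under {} L still reaches {P} ∋ P.
size 1: {D}, {J}, {N}; under {D} L still reaches {P} ∋ P.
size 2: {D,J}, {D,N}, {J,N}; under {D,J} L still reaches {P} ∋ P.
L↔P cannot be blocked by any observed set — no back-door set.

L→P: no observed back-door set.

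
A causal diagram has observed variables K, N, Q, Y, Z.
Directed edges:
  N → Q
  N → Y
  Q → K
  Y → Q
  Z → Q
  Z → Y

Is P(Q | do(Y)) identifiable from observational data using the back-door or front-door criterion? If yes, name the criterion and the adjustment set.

P(Q|do(Y)): backdoor, adjust for {N, Z}.

desc(Y)\{Y}={K,Q}; candidates ⊆ {N,Z}.
size 0: {}; under {} Y still reaches {K,N,Q,Z} ∋ Q.
size 1: {N}, {Z}; under {N} Y still reaches {K,Q,Z} ∋ Q.
{N,Z}: Y⊥Q given {N,Z} in G with Y→· removed — back-door holds.
P(Q|do(Y)) = Σ_{N,Z} P(Q|Y,N,Z)·P(N,Z).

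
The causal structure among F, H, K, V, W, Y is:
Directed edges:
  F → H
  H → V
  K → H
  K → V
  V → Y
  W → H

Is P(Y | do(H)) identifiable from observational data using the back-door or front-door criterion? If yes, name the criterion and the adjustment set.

desc(H)\{H}={V,Y}; candidates ⊆ {F,K,W}.
size 0: {}; under {} H still reaches {F,K,V,W,Y} ∋ Y.
{K}: H⊥Y given {K} in G with H→· removed — back-door holds.
P(Y|do(H)) = Σ_{K} P(Y|H,K)·P(K).

P(Y|do(H)): backdoor, adjust for {K}.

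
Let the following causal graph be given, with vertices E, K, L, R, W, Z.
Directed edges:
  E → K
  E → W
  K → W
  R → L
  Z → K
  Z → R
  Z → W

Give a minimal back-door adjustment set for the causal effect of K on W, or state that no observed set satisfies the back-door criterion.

desc(K)\{K}={W}; candidates ⊆ {E,L,R,Z}.
size 0: {}; under {} K still reaches {E,L,R,W,Z} ∋ W.
size 1: {E}, {L}, {R} …(+1); under {E} K still reaches {L,R,W,Z} ∋ W.
{E,Z}: K⊥W given {E,Z} in G with K→· removed — back-door holds.

K→W: minimal back-door set {E, Z}.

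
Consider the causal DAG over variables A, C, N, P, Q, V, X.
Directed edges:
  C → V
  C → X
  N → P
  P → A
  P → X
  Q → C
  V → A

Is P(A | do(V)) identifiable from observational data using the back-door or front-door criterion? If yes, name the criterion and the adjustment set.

desc(V)\{V}={A}; candidates ⊆ {C,N,P,Q,X}.
∅: V⊥A given ∅ in G with V→· removed — back-door holds.
P(A|do(V)) = P(A|V) — no adjustment needed.

P(A|do(V)): backdoor, adjust for ∅.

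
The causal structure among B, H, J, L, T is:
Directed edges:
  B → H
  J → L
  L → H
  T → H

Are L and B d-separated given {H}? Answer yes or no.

Bayes-Ball from L | {H} reaches {B,J,T}.
B ∈ reach(L|{H}) ⇒ L ⊥̸ B | {H}.

No — L and B are d-connected given {H}.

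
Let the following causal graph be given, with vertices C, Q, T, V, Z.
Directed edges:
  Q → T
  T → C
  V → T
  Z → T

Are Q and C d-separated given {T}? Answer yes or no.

Yes — Q ⊥ C | {T}.

Bayes-Ball from Q | {T} reaches {V,Z}.
C ∉ reach(Q|{T}) ⇒ Q ⊥ C | {T}.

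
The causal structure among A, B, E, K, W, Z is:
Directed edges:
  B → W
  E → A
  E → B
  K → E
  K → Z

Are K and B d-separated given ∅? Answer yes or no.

Bayes-Ball from K | ∅ reaches {A,B,E,W,Z}.
B ∈ reach(K|∅) ⇒ K ⊥̸ B | ∅.

No — K and B are d-connected given ∅.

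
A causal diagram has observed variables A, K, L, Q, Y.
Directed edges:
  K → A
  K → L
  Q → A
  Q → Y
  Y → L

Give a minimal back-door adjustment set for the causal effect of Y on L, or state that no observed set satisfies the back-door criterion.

desc(Y)\{Y}={L}; candidates ⊆ {A,K,Q}.
∅: Y⊥L given ∅ in G with Y→· removed — back-door holds.

Y→L: minimal back-door set ∅.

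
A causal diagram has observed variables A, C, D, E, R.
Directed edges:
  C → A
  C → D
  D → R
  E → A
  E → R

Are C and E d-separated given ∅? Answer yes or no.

Yes — C ⊥ E | ∅.

Bayes-Ball from C | ∅ reaches {A,D,R}.
E ∉ reach(C|∅) ⇒ C ⊥ E | ∅.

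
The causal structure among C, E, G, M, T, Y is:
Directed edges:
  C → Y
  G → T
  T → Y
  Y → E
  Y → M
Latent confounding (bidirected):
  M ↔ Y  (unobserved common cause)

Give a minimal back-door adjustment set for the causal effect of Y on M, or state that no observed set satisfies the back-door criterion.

Y→M: no observed back-door set.

desc(Y)\{Y}={E,M}; candidates ⊆ {C,G,T}.
Y↔M: latent back-door arc(s) into Y.
size 0: {}; under {} Y still reaches {C,G,M,T} ∋ M.
size 1: {C}, {G}, {T}; under {C} Y still reaches {G,M,T} ∋ M.
size 2: {C,G}, {C,T}, {G,T}; under {C,G} Y still reaches {M,T} ∋ M.
Y↔M cannot be blocked by any observed set — no back-door set.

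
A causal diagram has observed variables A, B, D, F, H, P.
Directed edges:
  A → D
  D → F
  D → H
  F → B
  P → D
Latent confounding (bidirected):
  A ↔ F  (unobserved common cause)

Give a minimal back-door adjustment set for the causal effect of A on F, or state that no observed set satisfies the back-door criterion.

desc(A)\{A}={B,D,F,H}; candidates ⊆ {P}.
A↔F: latent back-door arc(s) into A.
size 0: {}; under {} A still reaches {B,F} ∋ F.
size 1: {P}; under {P} A still reaches {B,F} ∋ F.
A↔F cannot be blocked by any observed set — no back-door set.

A→F: no observed back-door set.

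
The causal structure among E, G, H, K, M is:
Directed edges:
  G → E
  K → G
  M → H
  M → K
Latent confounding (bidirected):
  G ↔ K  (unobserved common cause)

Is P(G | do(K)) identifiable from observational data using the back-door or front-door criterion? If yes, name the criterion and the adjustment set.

desc(K)\{K}={E,G}; candidates ⊆ {H,M}.
K↔G: latent back-door arc(s) into K.
size 0: {}; under {} K still reaches {E,G,H,M} ∋ G.
size 1: {H}, {M}; under {H} K still reaches {E,G,M} ∋ G.
size 2: {H,M}; under {H,M} K still reaches {E,G} ∋ G.
K↔G cannot be blocked by any observed set — no back-door set.
No mediator lies on a directed K→…→G path.
Neither criterion identifies P(G|do(K)) in this graph.

P(G|do(K)): not identifiable (no BD/FD set).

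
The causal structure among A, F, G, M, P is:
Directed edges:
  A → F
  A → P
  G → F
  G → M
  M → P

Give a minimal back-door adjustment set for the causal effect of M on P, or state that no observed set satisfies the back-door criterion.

M→P: minimal back-door set ∅.

desc(M)\{M}={P}; candidates ⊆ {A,F,G}.
∅: M⊥P given ∅ in G with M→· removed — back-door holds.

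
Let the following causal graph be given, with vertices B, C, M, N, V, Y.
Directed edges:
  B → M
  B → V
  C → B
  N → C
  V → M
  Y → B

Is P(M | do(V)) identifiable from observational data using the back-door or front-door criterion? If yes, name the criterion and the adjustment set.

P(M|do(V)): backdoor, adjust for {B}.

desc(V)\{V}={M}; candidates ⊆ {B,C,N,Y}.
size 0: {}; under {} V still reaches {B,C,M,N,Y} ∋ M.
{B}: V⊥M given {B} in G with V→· removed — back-door holds.
P(M|do(V)) = Σ_{B} P(M|V,B)·P(B).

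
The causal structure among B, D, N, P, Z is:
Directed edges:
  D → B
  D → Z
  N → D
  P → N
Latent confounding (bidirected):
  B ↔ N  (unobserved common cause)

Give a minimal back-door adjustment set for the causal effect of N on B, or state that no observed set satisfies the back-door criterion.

desc(N)\{N}={B,D,Z}; candidates ⊆ {P}.
N↔B: latent back-door arc(s) into N.
size 0: {}; under {} N still reaches {B,P} ∋ B.
size 1: {P}; under {P} N still reaches {B} ∋ B.
N↔B cannot be blocked by any observed set — no back-door set.

N→B: no observed back-door set.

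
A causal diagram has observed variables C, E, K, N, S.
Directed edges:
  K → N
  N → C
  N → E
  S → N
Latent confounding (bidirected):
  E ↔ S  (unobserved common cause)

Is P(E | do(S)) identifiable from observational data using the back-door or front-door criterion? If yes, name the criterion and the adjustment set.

desc(S)\{S}={C,E,N}; candidates ⊆ {K}.
S↔E: latent back-door arc(s) into S.
size 0: {}; under {} S still reaches {E} ∋ E.
size 1: {K}; under {K} S still reaches {E} ∋ E.
S↔E cannot be blocked by any observed set — no back-door set.
{N}: (i) intercepts every directed S→E path; (ii) no back-door S→{N}; (iii) {S} blocks every back-door {N}→E. Front-door holds.
P(E|do(S)) = Σ_{N} P(N|S) Σ_{S'} P(E|N,S')P(S').

P(E|do(S)): frontdoor, adjust for {N}.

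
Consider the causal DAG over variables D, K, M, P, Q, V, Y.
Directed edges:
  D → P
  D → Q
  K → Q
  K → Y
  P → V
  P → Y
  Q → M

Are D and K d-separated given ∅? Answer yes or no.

Bayes-Ball from D | ∅ reaches {M,P,Q,V,Y}.
K ∉ reach(D|∅) ⇒ D ⊥ K | ∅.

Yes — D ⊥ K | ∅.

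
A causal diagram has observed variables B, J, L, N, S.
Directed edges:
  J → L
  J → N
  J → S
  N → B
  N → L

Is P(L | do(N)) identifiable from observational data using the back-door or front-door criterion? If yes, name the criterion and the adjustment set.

P(L|do(N)): backdoor, adjust for {J}.

desc(N)\{N}={B,L}; candidates ⊆ {J,S}.
size 0: {}; under {} N still reaches {J,L,S} ∋ L.
{J}: N⊥L given {J} in G with N→· removed — back-door holds.
P(L|do(N)) = Σ_{J} P(L|N,J)·P(J).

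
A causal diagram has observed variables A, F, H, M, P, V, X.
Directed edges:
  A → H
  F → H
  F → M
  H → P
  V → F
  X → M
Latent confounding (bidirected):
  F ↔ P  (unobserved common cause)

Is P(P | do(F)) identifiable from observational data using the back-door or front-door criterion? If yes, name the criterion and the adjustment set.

desc(F)\{F}={H,M,P}; candidates ⊆ {A,V,X}.
F↔P: latent back-door arc(s) into F.
size 0: {}; under {} F still reaches {P,V} ∋ P.
size 1: {A}, {V}, {X}; under {A} F still reaches {P,V} ∋ P.
size 2: {A,V}, {A,X}, {V,X}; under {A,V} F still reaches {P} ∋ P.
F↔P cannot be blocked by any observed set — no back-door set.
{H}: (i) intercepts every directed F→P path; (ii) no back-door F→{H}; (iii) {F} blocks every back-door {H}→P. Front-door holds.
P(P|do(F)) = Σ_{H} P(H|F) Σ_{F'} P(P|H,F')P(F').

P(P|do(F)): frontdoor, adjust for {H}.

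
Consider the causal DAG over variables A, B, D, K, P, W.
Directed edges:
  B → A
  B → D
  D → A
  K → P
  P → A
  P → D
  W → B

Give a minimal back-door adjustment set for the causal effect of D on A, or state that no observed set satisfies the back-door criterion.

desc(D)\{D}={A}; candidates ⊆ {B,K,P,W}.
size 0: {}; under {} D still reaches {A,B,K,P,W} ∋ A.
size 1: {B}, {K}, {P} …(+1); under {B} D still reaches {A,K,P} ∋ A.
{B,P}: D⊥A given {B,P} in G with D→· removed — back-door holds.

D→A: minimal back-door set {B, P}.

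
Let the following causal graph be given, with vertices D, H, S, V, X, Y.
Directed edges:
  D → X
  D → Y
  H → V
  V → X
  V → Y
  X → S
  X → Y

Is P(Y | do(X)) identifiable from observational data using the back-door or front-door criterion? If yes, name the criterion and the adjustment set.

P(Y|do(X)): backdoor, adjust for {D, V}.

desc(X)\{X}={S,Y}; candidates ⊆ {D,H,V}.
size 0: {}; under {} X still reaches {D,H,V,Y} ∋ Y.
size 1: {D}, {H}, {V}; under {D} X still reaches {H,V,Y} ∋ Y.
{D,V}: X⊥Y given {D,V} in G with X→· removed — back-door holds.
P(Y|do(X)) = Σ_{D,V} P(Y|X,D,V)·P(D,V).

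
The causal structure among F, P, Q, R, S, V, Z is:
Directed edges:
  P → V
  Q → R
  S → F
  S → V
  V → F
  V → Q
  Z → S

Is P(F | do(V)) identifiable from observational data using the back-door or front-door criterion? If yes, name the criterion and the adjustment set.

desc(V)\{V}={F,Q,R}; candidates ⊆ {P,S,Z}.
size 0: {}; under {} V still reaches {F,P,S,Z} ∋ F.
{S}: V⊥F given {S} in G with V→· removed — back-door holds.
P(F|do(V)) = Σ_{S} P(F|V,S)·P(S).

P(F|do(V)): backdoor, adjust for {S}.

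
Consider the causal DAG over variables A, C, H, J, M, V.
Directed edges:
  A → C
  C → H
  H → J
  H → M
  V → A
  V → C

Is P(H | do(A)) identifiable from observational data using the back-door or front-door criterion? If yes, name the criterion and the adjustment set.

P(H|do(A)): backdoor, adjust for {V}.

desc(A)\{A}={C,H,J,M}; candidates ⊆ {V}.
size 0: {}; under {} A still reaches {C,H,J,M,V} ∋ H.
{V}: A⊥H given {V} in G with A→· removed — back-door holds.
P(H|do(A)) = Σ_{V} P(H|A,V)·P(V).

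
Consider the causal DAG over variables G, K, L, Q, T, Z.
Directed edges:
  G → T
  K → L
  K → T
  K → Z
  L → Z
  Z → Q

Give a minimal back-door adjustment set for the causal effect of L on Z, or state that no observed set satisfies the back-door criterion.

L→Z: minimal back-door set {K}.

desc(L)\{L}={Q,Z}; candidates ⊆ {G,K,T}.
size 0: {}; under {} L still reaches {K,Q,T,Z} ∋ Z.
{K}: L⊥Z given {K} in G with L→· removed — back-door holds.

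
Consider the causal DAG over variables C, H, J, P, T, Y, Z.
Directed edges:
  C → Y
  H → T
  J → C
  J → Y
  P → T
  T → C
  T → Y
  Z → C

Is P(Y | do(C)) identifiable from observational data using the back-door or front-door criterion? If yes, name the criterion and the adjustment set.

P(Y|do(C)): backdoor, adjust for {J, T}.

desc(C)\{C}={Y}; candidates ⊆ {H,J,P,T,Z}.
size 0: {}; under {} C still reaches {H,J,P,T,Y,Z} ∋ Y.
size 1: {H}, {J}, {P} …(+2); under {H} C still reaches {J,P,T,Y,Z} ∋ Y.
{J,T}: C⊥Y given {J,T} in G with C→· removed — back-door holds.
P(Y|do(C)) = Σ_{J,T} P(Y|C,J,T)·P(J,T).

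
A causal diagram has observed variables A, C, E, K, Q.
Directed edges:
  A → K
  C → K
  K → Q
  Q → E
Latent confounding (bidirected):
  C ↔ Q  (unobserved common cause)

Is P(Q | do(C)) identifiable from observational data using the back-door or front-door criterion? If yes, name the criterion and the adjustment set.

P(Q|do(C)): frontdoor, adjust for {K}.

desc(C)\{C}={E,K,Q}; candidates ⊆ {A}.
C↔Q: latent back-door arc(s) into C.
size 0: {}; under {} C still reaches {E,Q} ∋ Q.
size 1: {A}; under {A} C still reaches {E,Q} ∋ Q.
C↔Q cannot be blocked by any observed set — no back-door set.
{K}: (i) intercepts every directed C→Q path; (ii) no back-door C→{K}; (iii) {C} blocks every back-door {K}→Q. Front-door holds.
P(Q|do(C)) = Σ_{K} P(K|C) Σ_{C'} P(Q|K,C')P(C').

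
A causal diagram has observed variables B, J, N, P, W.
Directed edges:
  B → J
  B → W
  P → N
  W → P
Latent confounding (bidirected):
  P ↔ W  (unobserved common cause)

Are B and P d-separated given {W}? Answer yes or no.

Bayes-Ball from B | {W} reaches {J,N,P}.
P ∈ reach(B|{W}) ⇒ B ⊥̸ P | {W}.

No — B and P are d-connected given {W}.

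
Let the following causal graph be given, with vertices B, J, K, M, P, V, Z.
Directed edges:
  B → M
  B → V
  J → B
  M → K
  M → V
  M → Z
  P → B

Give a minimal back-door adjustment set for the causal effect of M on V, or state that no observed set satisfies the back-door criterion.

desc(M)\{M}={K,V,Z}; candidates ⊆ {B,J,P}.
size 0: {}; under {} M still reaches {B,J,P,V} ∋ V.
{B}: M⊥V given {B} in G with M→· removed — back-door holds.

M→V: minimal back-door set {B}.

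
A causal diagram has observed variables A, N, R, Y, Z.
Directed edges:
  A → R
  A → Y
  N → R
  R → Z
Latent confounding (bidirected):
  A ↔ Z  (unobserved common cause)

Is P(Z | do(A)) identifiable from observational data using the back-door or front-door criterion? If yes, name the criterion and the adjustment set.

desc(A)\{A}={R,Y,Z}; candidates ⊆ {N}.
A↔Z: latent back-door arc(s) into A.
size 0: {}; under {} A still reaches {Z} ∋ Z.
size 1: {N}; under {N} A still reaches {Z} ∋ Z.
A↔Z cannot be blocked by any observed set — no back-door set.
{R}: (i) intercepts every directed A→Z path; (ii) no back-door A→{R}; (iii) {A} blocks every back-door {R}→Z. Front-door holds.
P(Z|do(A)) = Σ_{R} P(R|A) Σ_{A'} P(Z|R,A')P(A').

P(Z|do(A)): frontdoor, adjust for {R}.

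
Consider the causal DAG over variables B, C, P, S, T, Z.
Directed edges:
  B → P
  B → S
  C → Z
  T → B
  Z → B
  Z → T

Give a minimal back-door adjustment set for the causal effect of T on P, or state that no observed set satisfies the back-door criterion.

T→P: minimal back-door set {Z}.

desc(T)\{T}={B,P,S}; candidates ⊆ {C,Z}.
size 0: {}; under {} T still reaches {B,C,P,S,Z} ∋ P.
{Z}: T⊥P given {Z} in G with T→· removed — back-door holds.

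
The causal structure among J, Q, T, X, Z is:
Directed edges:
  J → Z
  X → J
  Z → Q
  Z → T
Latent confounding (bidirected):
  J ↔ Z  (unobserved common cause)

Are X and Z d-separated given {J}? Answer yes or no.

No — X and Z are d-connected given {J}.

Bayes-Ball from X | {J} reaches {Q,T,Z}.
Z ∈ reach(X|{J}) ⇒ X ⊥̸ Z | {J}.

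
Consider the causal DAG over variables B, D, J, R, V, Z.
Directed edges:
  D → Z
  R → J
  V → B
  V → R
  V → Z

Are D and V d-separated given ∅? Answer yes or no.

Yes — D ⊥ V | ∅.

Bayes-Ball from D | ∅ reaches {Z}.
V ∉ reach(D|∅) ⇒ D ⊥ V | ∅.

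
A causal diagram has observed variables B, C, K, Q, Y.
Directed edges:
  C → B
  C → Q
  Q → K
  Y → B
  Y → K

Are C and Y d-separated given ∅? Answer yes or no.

Bayes-Ball from C | ∅ reaches {B,K,Q}.
Y ∉ reach(C|∅) ⇒ C ⊥ Y | ∅.

Yes — C ⊥ Y | ∅.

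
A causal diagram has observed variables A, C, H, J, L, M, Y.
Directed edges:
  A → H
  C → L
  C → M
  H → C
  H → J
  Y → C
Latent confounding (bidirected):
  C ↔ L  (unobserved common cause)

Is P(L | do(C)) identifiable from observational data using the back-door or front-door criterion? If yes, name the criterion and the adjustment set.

desc(C)\{C}={L,M}; candidates ⊆ {A,H,J,Y}.
C↔L: latent back-door arc(s) into C.
size 0: {}; under {} C still reaches {A,H,J,L,Y} ∋ L.
size 1: {A}, {H}, {J} …(+1); under {A} C still reaches {H,J,L,Y} ∋ L.
size 2: {A,H}, {A,J}, {A,Y} …(+3); under {A,H} C still reaches {L,Y} ∋ L.
C↔L cannot be blocked by any observed set — no back-door set.
No mediator lies on a directed C→…→L path.
Neither criterion identifies P(L|do(C)) in this graph.

P(L|do(C)): not identifiable (no BD/FD set).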